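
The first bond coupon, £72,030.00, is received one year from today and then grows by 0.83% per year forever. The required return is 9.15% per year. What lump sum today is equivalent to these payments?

Periodic rate r = 0.0915 per year.
Growing perpetuity (Gordon): PV = PMT₁ / (r − g) = 72,030 / (r − 0.0083) = £865,745.19.

£865,745.19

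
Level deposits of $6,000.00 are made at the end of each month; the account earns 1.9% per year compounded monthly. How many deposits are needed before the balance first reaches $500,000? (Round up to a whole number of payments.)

79 payments

Periodic rate r = 0.019/12 per month; n is counted in months.
Ordinary annuity FV: 500,000 = 6,000 × [((1+r)^n − 1)/r].
(1+r)^n = 1 + 500,000 × r / 6,000, so n = ln(1 + 500,000·r/6,000) / ln(1+r) = 78.34.
Round up to a whole number of payments: n = 79.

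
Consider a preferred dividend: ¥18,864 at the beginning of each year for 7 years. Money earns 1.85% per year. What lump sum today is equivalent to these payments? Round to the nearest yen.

¥125,066

This is an annuity due: 7 payments of ¥18,864 at the beginning of each year.
Periodic rate r = 0.0185 per year.
PV = PMT × [(1 − (1+r)^−n)/r] × (1+r) = 18,864 × [1 − (1+r)^−7] / r × (1+r) = ¥125,066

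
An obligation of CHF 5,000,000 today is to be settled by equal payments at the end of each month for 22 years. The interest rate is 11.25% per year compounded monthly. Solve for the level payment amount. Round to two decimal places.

Level ordinary annuity; solve PV = PMT × [(1 − (1+r)^−n)/r] for PMT.
Periodic rate r = 0.1125/12 per month; n is counted in months.
With n = 264: PMT = 5,000,000 / ([(1 − (1+r)^−n)/r]) = CHF 51,237.29

CHF 51,237.29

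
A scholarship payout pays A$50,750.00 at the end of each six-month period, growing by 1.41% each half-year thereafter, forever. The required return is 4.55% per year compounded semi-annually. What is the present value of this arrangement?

Periodic rate r = 0.0455/2 per half-year.
Growing perpetuity (Gordon): PV = PMT₁ / (r − g) = 50,750 / (r − 0.0141) = A$5,867,052.02.

A$5,867,052.02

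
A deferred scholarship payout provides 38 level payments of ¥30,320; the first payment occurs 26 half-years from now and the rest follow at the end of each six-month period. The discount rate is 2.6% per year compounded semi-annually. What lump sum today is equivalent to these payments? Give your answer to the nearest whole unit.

Ordinary annuity of 38 payments, first payment at period 26.
Periodic rate r = 0.026/2 per half-year; n is counted in half-years.
The ordinary-annuity PV formula values the stream one period before the first payment (period 25); discount that back 25 periods:
PV₀ = 30,320 × [1 − (1+r)^−38] / r × (1+r)^−25 = ¥654,998

¥654,998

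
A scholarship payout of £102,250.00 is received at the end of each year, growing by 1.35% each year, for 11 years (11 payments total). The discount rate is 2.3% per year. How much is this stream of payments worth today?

£1,049,808.21

Periodic rate r = 0.023 per year.
Growing ordinary annuity: PV = PMT₁ × [1 − ((1+g)/(1+r))^n] / (r − g) = 102,250 × [1 − ((1+0.0135)/(1+r))^11] / (r − 0.0135) = £1,049,808.21.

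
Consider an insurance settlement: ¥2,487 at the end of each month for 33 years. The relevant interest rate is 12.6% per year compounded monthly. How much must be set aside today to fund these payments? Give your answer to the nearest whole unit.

This is an ordinary annuity: 396 payments of ¥2,487 at the end of each month.
Periodic rate r = 0.126/12 per month; n is counted in months.
PV = PMT × [(1 − (1+r)^−n)/r] = 2,487 × [1 − (1+r)^−396] / r = ¥233,072

¥233,072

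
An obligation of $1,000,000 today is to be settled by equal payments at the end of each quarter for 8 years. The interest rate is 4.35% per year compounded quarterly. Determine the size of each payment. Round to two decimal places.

Level ordinary annuity; solve PV = PMT × [(1 − (1+r)^−n)/r] for PMT.
Periodic rate r = 0.0435/4 per quarter; n is counted in quarters.
With n = 32: PMT = 1,000,000 / ([(1 − (1+r)^−n)/r]) = $37,170.16

$37,170.16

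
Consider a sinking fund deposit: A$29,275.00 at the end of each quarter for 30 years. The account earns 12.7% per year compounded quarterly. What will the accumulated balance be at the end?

This is an ordinary annuity: 120 deposits of A$29,275.00 at the end of each quarter.
Periodic rate r = 0.127/4 per quarter; n is counted in quarters.
FV = PMT × [((1+r)^n − 1)/r] = 29,275 × [(1+r)^120 − 1] / r = A$38,314,472.62

A$38,314,472.62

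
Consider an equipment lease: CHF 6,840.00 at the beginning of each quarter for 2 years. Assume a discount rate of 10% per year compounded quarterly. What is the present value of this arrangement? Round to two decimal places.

CHF 50,269.83

This is an annuity due: 8 payments of CHF 6,840.00 at the beginning of each quarter.
Periodic rate r = 0.1/4 per quarter; n is counted in quarters.
PV = PMT × [(1 − (1+r)^−n)/r] × (1+r) = 6,840 × [1 − (1+r)^−8] / r × (1+r) = CHF 50,269.83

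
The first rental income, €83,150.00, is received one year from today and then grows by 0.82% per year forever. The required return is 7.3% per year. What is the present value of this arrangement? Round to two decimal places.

€1,283,179.01

Periodic rate r = 0.073 per year.
Growing perpetuity (Gordon): PV = PMT₁ / (r − g) = 83,150 / (r − 0.0082) = €1,283,179.01.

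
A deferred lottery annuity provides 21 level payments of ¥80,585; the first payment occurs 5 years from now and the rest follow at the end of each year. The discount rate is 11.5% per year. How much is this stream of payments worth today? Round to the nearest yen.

Ordinary annuity of 21 payments, first payment at period 5.
Periodic rate r = 0.115 per year.
The ordinary-annuity PV formula values the stream one period before the first payment (period 4); discount that back 4 periods:
PV₀ = 80,585 × [1 − (1+r)^−21] / r × (1+r)^−4 = ¥407,276

¥407,276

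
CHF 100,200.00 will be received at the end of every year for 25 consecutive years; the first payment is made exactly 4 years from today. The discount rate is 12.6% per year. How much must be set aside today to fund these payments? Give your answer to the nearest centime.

CHF 528,364.75

Ordinary annuity of 25 payments, first payment at period 4.
Periodic rate r = 0.126 per year.
The ordinary-annuity PV formula values the stream one period before the first payment (period 3); discount that back 3 periods:
PV₀ = 100,200 × [1 − (1+r)^−25] / r × (1+r)^−3 = CHF 528,364.75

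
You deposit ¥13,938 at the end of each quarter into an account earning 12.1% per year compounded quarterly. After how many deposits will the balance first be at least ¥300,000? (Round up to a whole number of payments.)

17 payments

Periodic rate r = 0.121/4 per quarter; n is counted in quarters.
Ordinary annuity FV: 300,000 = 13,938 × [((1+r)^n − 1)/r].
(1+r)^n = 1 + 300,000 × r / 13,938, so n = ln(1 + 300,000·r/13,938) / ln(1+r) = 16.83.
Round up to a whole number of payments: n = 17.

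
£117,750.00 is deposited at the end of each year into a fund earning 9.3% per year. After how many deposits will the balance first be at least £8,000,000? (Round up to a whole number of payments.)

Periodic rate r = 0.093 per year.
Ordinary annuity FV: 8,000,000 = 117,750 × [((1+r)^n − 1)/r].
(1+r)^n = 1 + 8,000,000 × r / 117,750, so n = ln(1 + 8,000,000·r/117,750) / ln(1+r) = 22.38.
Round up to a whole number of payments: n = 23.

23 payments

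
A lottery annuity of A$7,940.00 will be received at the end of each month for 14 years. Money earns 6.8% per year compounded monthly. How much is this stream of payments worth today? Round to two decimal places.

This is an ordinary annuity: 168 payments of A$7,940.00 at the end of each month.
Periodic rate r = 0.068/12 per month; n is counted in months.
PV = PMT × [(1 − (1+r)^−n)/r] = 7,940 × [1 − (1+r)^−168] / r = A$858,911.54

A$858,911.54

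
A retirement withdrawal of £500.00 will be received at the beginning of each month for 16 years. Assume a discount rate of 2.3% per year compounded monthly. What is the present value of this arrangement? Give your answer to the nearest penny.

This is an annuity due: 192 payments of £500.00 at the beginning of each month.
Periodic rate r = 0.023/12 per month; n is counted in months.
PV = PMT × [(1 − (1+r)^−n)/r] × (1+r) = 500 × [1 − (1+r)^−192] / r × (1+r) = £80,407.47

£80,407.47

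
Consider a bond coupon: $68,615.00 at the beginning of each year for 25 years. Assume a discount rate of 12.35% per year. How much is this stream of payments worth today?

$590,239.65

This is an annuity due: 25 payments of $68,615.00 at the beginning of each year.
Periodic rate r = 0.1235 per year.
PV = PMT × [(1 − (1+r)^−n)/r] × (1+r) = 68,615 × [1 − (1+r)^−25] / r × (1+r) = $590,239.65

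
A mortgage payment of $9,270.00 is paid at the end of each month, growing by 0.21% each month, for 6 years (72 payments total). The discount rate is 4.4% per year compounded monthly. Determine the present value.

$629,458.37

Periodic rate r = 0.044/12 per month; n is counted in months.
Growing ordinary annuity: PV = PMT₁ × [1 − ((1+g)/(1+r))^n] / (r − g) = 9,270 × [1 − ((1+0.0021)/(1+r))^72] / (r − 0.0021) = $629,458.37.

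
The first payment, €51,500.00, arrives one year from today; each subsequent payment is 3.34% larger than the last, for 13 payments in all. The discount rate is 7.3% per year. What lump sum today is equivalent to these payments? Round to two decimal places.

€502,867.48

Periodic rate r = 0.073 per year.
Growing ordinary annuity: PV = PMT₁ × [1 − ((1+g)/(1+r))^n] / (r − g) = 51,500 × [1 − ((1+0.0334)/(1+r))^13] / (r − 0.0334) = €502,867.48.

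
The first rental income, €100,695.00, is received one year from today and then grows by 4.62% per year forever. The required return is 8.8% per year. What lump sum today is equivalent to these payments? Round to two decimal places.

€2,408,971.29

Periodic rate r = 0.088 per year.
Growing perpetuity (Gordon): PV = PMT₁ / (r − g) = 100,695 / (r − 0.0462) = €2,408,971.29.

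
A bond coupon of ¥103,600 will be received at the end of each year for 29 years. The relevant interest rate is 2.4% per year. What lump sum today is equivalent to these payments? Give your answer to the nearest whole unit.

¥2,146,716

This is an ordinary annuity: 29 payments of ¥103,600 at the end of each year.
Periodic rate r = 0.024 per year.
PV = PMT × [(1 − (1+r)^−n)/r] = 103,600 × [1 − (1+r)^−29] / r = ¥2,146,716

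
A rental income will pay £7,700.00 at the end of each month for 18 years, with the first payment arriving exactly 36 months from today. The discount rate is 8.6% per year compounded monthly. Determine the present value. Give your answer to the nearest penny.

Ordinary annuity of 216 payments, first payment at period 36.
Periodic rate r = 0.086/12 per month; n is counted in months.
The ordinary-annuity PV formula values the stream one period before the first payment (period 35); discount that back 35 periods:
PV₀ = 7,700 × [1 − (1+r)^−216] / r × (1+r)^−35 = £657,857.42

£657,857.42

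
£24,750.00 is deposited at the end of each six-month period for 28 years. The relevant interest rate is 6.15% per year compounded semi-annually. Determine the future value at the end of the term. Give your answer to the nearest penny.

£3,583,634.23

This is an ordinary annuity: 56 deposits of £24,750.00 at the end of each six-month period.
Periodic rate r = 0.0615/2 per half-year; n is counted in half-years.
FV = PMT × [((1+r)^n − 1)/r] = 24,750 × [(1+r)^56 − 1] / r = £3,583,634.23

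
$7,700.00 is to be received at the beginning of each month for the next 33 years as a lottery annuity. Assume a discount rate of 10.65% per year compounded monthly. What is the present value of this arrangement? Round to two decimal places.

This is an annuity due: 396 payments of $7,700.00 at the beginning of each month.
Periodic rate r = 0.1065/12 per month; n is counted in months.
PV = PMT × [(1 − (1+r)^−n)/r] × (1+r) = 7,700 × [1 − (1+r)^−396] / r × (1+r) = $848,847.14

$848,847.14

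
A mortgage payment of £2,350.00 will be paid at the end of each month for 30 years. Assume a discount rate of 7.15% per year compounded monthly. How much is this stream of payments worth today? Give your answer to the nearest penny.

This is an ordinary annuity: 360 payments of £2,350.00 at the end of each month.
Periodic rate r = 0.0715/12 per month; n is counted in months.
PV = PMT × [(1 − (1+r)^−n)/r] = 2,350 × [1 − (1+r)^−360] / r = £347,938.48

£347,938.48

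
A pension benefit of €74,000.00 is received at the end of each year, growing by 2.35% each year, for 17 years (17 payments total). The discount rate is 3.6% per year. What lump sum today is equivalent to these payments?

€1,103,858.22

Periodic rate r = 0.036 per year.
Growing ordinary annuity: PV = PMT₁ × [1 − ((1+g)/(1+r))^n] / (r − g) = 74,000 × [1 − ((1+0.0235)/(1+r))^17] / (r − 0.0235) = €1,103,858.22.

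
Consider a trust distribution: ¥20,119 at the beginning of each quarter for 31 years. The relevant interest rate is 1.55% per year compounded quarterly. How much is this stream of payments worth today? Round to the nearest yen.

This is an annuity due: 124 payments of ¥20,119 at the beginning of each quarter.
Periodic rate r = 0.0155/4 per quarter; n is counted in quarters.
PV = PMT × [(1 − (1+r)^−n)/r] × (1+r) = 20,119 × [1 − (1+r)^−124] / r × (1+r) = ¥1,985,564

¥1,985,564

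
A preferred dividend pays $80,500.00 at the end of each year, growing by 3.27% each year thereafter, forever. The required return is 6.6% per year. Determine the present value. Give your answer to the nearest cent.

Periodic rate r = 0.066 per year.
Growing perpetuity (Gordon): PV = PMT₁ / (r − g) = 80,500 / (r − 0.0327) = $2,417,417.42.

$2,417,417.42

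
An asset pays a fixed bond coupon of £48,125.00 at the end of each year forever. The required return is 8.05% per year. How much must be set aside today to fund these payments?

£597,826.09

Periodic rate r = 0.0805 per year.
Level perpetuity: PV = PMT / r = 48,125 / (0.0805) = £597,826.09.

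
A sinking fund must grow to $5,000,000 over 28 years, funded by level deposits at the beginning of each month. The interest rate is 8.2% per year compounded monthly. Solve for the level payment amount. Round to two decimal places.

$3,831.37

Level annuity due; solve FV = PMT × [((1+r)^n − 1)/r] × (1+r) for PMT.
Periodic rate r = 0.082/12 per month; n is counted in months.
With n = 336: PMT = 5,000,000 / ([((1+r)^n − 1)/r] × (1+r)) = $3,831.37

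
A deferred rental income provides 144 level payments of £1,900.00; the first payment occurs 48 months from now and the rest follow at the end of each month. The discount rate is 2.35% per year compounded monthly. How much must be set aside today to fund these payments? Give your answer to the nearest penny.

£217,278.49

Ordinary annuity of 144 payments, first payment at period 48.
Periodic rate r = 0.0235/12 per month; n is counted in months.
The ordinary-annuity PV formula values the stream one period before the first payment (period 47); discount that back 47 periods:
PV₀ = 1,900 × [1 − (1+r)^−144] / r × (1+r)^−47 = £217,278.49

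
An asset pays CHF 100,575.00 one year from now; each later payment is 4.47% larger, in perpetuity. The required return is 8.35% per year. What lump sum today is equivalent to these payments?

CHF 2,592,139.18

Periodic rate r = 0.0835 per year.
Growing perpetuity (Gordon): PV = PMT₁ / (r − g) = 100,575 / (r − 0.0447) = CHF 2,592,139.18.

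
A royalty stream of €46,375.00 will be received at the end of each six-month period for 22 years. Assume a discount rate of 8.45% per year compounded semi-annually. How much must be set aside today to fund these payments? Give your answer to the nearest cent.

This is an ordinary annuity: 44 payments of €46,375.00 at the end of each six-month period.
Periodic rate r = 0.0845/2 per half-year; n is counted in half-years.
PV = PMT × [(1 − (1+r)^−n)/r] = 46,375 × [1 − (1+r)^−44] / r = €919,930.68

€919,930.68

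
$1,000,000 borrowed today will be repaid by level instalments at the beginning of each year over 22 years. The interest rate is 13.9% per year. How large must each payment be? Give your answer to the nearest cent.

$129,424.31

Level annuity due; solve PV = PMT × [(1 − (1+r)^−n)/r] × (1+r) for PMT.
Periodic rate r = 0.139 per year.
With n = 22: PMT = 1,000,000 / ([(1 − (1+r)^−n)/r] × (1+r)) = $129,424.31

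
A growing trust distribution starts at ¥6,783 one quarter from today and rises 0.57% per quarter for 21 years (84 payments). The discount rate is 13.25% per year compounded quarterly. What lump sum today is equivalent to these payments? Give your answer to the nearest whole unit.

¥221,519

Periodic rate r = 0.1325/4 per quarter; n is counted in quarters.
Growing ordinary annuity: PV = PMT₁ × [1 − ((1+g)/(1+r))^n] / (r − g) = 6,783 × [1 − ((1+0.0057)/(1+r))^84] / (r − 0.0057) = ¥221,519.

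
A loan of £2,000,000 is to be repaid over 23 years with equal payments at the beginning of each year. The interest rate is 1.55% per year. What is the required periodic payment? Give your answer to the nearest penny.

Level annuity due; solve PV = PMT × [(1 − (1+r)^−n)/r] × (1+r) for PMT.
Periodic rate r = 0.0155 per year.
With n = 23: PMT = 2,000,000 / ([(1 − (1+r)^−n)/r] × (1+r)) = £102,452.68

£102,452.68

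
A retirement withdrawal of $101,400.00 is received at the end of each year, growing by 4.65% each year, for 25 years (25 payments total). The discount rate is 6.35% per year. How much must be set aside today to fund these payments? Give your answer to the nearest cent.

$1,977,832.03

Periodic rate r = 0.0635 per year.
Growing ordinary annuity: PV = PMT₁ × [1 − ((1+g)/(1+r))^n] / (r − g) = 101,400 × [1 − ((1+0.0465)/(1+r))^25] / (r − 0.0465) = $1,977,832.03.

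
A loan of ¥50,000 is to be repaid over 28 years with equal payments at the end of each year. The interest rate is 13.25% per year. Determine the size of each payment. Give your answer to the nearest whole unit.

Level ordinary annuity; solve PV = PMT × [(1 − (1+r)^−n)/r] for PMT.
Periodic rate r = 0.1325 per year.
With n = 28: PMT = 50,000 / ([(1 − (1+r)^−n)/r]) = ¥6,835

¥6,835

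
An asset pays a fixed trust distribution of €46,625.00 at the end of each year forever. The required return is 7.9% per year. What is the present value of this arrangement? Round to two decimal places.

€590,189.87

Periodic rate r = 0.079 per year.
Level perpetuity: PV = PMT / r = 46,625 / (0.079) = €590,189.87.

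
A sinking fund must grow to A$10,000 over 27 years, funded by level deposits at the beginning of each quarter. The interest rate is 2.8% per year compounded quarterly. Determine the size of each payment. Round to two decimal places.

A$61.84

Level annuity due; solve FV = PMT × [((1+r)^n − 1)/r] × (1+r) for PMT.
Periodic rate r = 0.028/4 per quarter; n is counted in quarters.
With n = 108: PMT = 10,000 / ([((1+r)^n − 1)/r] × (1+r)) = A$61.84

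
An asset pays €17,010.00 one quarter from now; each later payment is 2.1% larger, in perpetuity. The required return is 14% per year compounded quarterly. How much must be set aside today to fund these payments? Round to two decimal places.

€1,215,000.00

Periodic rate r = 0.14/4 per quarter.
Growing perpetuity (Gordon): PV = PMT₁ / (r − g) = 17,010 / (r − 0.021) = €1,215,000.00.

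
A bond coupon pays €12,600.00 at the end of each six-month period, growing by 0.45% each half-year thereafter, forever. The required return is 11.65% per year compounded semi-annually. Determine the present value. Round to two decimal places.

Periodic rate r = 0.1165/2 per half-year.
Growing perpetuity (Gordon): PV = PMT₁ / (r − g) = 12,600 / (r − 0.0045) = €234,418.60.

€234,418.60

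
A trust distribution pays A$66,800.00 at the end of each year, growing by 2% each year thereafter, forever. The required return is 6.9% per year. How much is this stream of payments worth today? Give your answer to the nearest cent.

Periodic rate r = 0.069 per year.
Growing perpetuity (Gordon): PV = PMT₁ / (r − g) = 66,800 / (r − 0.02) = A$1,363,265.31.

A$1,363,265.31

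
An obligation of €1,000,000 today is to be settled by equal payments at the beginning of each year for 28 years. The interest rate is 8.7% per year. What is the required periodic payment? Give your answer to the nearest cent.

Level annuity due; solve PV = PMT × [(1 − (1+r)^−n)/r] × (1+r) for PMT.
Periodic rate r = 0.087 per year.
With n = 28: PMT = 1,000,000 / ([(1 − (1+r)^−n)/r] × (1+r)) = €88,608.09

€88,608.09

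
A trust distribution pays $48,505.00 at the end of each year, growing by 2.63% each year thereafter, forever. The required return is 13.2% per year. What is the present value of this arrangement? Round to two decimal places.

Periodic rate r = 0.132 per year.
Growing perpetuity (Gordon): PV = PMT₁ / (r − g) = 48,505 / (r − 0.0263) = $458,893.09.

$458,893.09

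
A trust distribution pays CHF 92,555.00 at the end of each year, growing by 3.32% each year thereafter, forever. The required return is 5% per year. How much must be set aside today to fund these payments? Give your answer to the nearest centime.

CHF 5,509,226.19

Periodic rate r = 0.05 per year.
Growing perpetuity (Gordon): PV = PMT₁ / (r − g) = 92,555 / (r − 0.0332) = CHF 5,509,226.19.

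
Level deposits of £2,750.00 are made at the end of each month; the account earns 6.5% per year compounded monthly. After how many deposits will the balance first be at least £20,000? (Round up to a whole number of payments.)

8 payments

Periodic rate r = 0.065/12 per month; n is counted in months.
Ordinary annuity FV: 20,000 = 2,750 × [((1+r)^n − 1)/r].
(1+r)^n = 1 + 20,000 × r / 2,750, so n = ln(1 + 20,000·r/2,750) / ln(1+r) = 7.15.
Round up to a whole number of payments: n = 8.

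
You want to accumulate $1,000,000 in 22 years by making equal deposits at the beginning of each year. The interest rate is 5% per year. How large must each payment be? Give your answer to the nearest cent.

$24,733.82

Level annuity due; solve FV = PMT × [((1+r)^n − 1)/r] × (1+r) for PMT.
Periodic rate r = 0.05 per year.
With n = 22: PMT = 1,000,000 / ([((1+r)^n − 1)/r] × (1+r)) = $24,733.82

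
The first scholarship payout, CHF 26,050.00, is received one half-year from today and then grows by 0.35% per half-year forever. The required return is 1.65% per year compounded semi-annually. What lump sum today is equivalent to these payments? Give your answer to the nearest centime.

CHF 5,484,210.53

Periodic rate r = 0.0165/2 per half-year.
Growing perpetuity (Gordon): PV = PMT₁ / (r − g) = 26,050 / (r − 0.0035) = CHF 5,484,210.53.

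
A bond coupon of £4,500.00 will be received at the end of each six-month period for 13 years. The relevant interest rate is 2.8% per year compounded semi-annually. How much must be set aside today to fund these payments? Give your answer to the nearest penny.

£97,506.12

This is an ordinary annuity: 26 payments of £4,500.00 at the end of each six-month period.
Periodic rate r = 0.028/2 per half-year; n is counted in half-years.
PV = PMT × [(1 − (1+r)^−n)/r] = 4,500 × [1 − (1+r)^−26] / r = £97,506.12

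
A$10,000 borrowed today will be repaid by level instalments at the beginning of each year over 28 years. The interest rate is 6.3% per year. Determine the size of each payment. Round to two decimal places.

Level annuity due; solve PV = PMT × [(1 − (1+r)^−n)/r] × (1+r) for PMT.
Periodic rate r = 0.063 per year.
With n = 28: PMT = 10,000 / ([(1 − (1+r)^−n)/r] × (1+r)) = A$723.42

A$723.42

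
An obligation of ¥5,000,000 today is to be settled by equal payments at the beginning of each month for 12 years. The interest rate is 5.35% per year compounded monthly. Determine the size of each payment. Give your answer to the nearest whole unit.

¥46,918

Level annuity due; solve PV = PMT × [(1 − (1+r)^−n)/r] × (1+r) for PMT.
Periodic rate r = 0.0535/12 per month; n is counted in months.
With n = 144: PMT = 5,000,000 / ([(1 − (1+r)^−n)/r] × (1+r)) = ¥46,918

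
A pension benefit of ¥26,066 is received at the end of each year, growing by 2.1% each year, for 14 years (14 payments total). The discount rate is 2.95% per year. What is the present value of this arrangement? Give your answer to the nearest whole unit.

¥336,058

Periodic rate r = 0.0295 per year.
Growing ordinary annuity: PV = PMT₁ × [1 − ((1+g)/(1+r))^n] / (r − g) = 26,066 × [1 − ((1+0.021)/(1+r))^14] / (r − 0.021) = ¥336,058.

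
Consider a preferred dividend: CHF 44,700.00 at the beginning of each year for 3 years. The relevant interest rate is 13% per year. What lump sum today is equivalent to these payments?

This is an annuity due: 3 payments of CHF 44,700.00 at the beginning of each year.
Periodic rate r = 0.13 per year.
PV = PMT × [(1 − (1+r)^−n)/r] × (1+r) = 44,700 × [1 − (1+r)^−3] / r × (1+r) = CHF 119,264.18

CHF 119,264.18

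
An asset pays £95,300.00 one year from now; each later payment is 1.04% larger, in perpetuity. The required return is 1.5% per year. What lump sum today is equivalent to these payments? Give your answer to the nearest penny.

£20,717,391.30

Periodic rate r = 0.015 per year.
Growing perpetuity (Gordon): PV = PMT₁ / (r − g) = 95,300 / (r − 0.0104) = £20,717,391.30.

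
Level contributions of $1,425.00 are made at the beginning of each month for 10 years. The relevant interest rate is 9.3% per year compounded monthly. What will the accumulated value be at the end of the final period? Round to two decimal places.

This is an annuity due: 120 deposits of $1,425.00 at the beginning of each month.
Periodic rate r = 0.093/12 per month; n is counted in months.
FV = PMT × [((1+r)^n − 1)/r] × (1+r) = 1,425 × [(1+r)^120 − 1] / r × (1+r) = $282,657.63

$282,657.63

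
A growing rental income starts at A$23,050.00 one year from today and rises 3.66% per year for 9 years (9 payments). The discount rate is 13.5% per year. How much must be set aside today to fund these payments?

A$130,682.75

Periodic rate r = 0.135 per year.
Growing ordinary annuity: PV = PMT₁ × [1 − ((1+g)/(1+r))^n] / (r − g) = 23,050 × [1 − ((1+0.0366)/(1+r))^9] / (r − 0.0366) = A$130,682.75.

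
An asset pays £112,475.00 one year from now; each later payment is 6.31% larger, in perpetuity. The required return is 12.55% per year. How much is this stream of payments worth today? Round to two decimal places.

Periodic rate r = 0.1255 per year.
Growing perpetuity (Gordon): PV = PMT₁ / (r − g) = 112,475 / (r − 0.0631) = £1,802,483.97.

£1,802,483.97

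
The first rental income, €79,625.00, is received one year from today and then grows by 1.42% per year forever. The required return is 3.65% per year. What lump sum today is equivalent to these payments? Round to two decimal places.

€3,570,627.80

Periodic rate r = 0.0365 per year.
Growing perpetuity (Gordon): PV = PMT₁ / (r − g) = 79,625 / (r − 0.0142) = €3,570,627.80.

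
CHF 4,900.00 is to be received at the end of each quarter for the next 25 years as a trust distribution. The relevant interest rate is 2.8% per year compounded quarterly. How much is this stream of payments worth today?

CHF 351,541.56

This is an ordinary annuity: 100 payments of CHF 4,900.00 at the end of each quarter.
Periodic rate r = 0.028/4 per quarter; n is counted in quarters.
PV = PMT × [(1 − (1+r)^−n)/r] = 4,900 × [1 − (1+r)^−100] / r = CHF 351,541.56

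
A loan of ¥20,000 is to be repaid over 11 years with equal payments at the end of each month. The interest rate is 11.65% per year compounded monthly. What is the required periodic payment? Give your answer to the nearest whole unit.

¥269

Level ordinary annuity; solve PV = PMT × [(1 − (1+r)^−n)/r] for PMT.
Periodic rate r = 0.1165/12 per month; n is counted in months.
With n = 132: PMT = 20,000 / ([(1 − (1+r)^−n)/r]) = ¥269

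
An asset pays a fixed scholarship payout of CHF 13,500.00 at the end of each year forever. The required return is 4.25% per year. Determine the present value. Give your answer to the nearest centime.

CHF 317,647.06

Periodic rate r = 0.0425 per year.
Level perpetuity: PV = PMT / r = 13,500 / (0.0425) = CHF 317,647.06.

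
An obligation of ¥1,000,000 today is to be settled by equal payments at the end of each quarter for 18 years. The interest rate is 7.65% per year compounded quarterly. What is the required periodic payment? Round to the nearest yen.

Level ordinary annuity; solve PV = PMT × [(1 − (1+r)^−n)/r] for PMT.
Periodic rate r = 0.0765/4 per quarter; n is counted in quarters.
With n = 72: PMT = 1,000,000 / ([(1 − (1+r)^−n)/r]) = ¥25,693

¥25,693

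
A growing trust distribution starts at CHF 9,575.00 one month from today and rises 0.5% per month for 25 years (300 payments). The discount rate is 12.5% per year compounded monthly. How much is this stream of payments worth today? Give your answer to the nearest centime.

Periodic rate r = 0.125/12 per month; n is counted in months.
Growing ordinary annuity: PV = PMT₁ × [1 − ((1+g)/(1+r))^n] / (r − g) = 9,575 × [1 − ((1+0.005)/(1+r))^300] / (r − 0.005) = CHF 1,415,260.72.

CHF 1,415,260.72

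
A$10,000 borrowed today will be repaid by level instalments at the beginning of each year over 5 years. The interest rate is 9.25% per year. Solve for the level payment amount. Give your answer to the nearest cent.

Level annuity due; solve PV = PMT × [(1 − (1+r)^−n)/r] × (1+r) for PMT.
Periodic rate r = 0.0925 per year.
With n = 5: PMT = 10,000 / ([(1 − (1+r)^−n)/r] × (1+r)) = A$2,368.53

A$2,368.53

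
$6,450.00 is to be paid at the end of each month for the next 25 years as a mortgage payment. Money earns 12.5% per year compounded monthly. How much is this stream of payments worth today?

$591,550.93

This is an ordinary annuity: 300 payments of $6,450.00 at the end of each month.
Periodic rate r = 0.125/12 per month; n is counted in months.
PV = PMT × [(1 − (1+r)^−n)/r] = 6,450 × [1 − (1+r)^−300] / r = $591,550.93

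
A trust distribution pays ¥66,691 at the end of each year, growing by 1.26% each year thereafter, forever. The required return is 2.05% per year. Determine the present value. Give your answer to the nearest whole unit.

Periodic rate r = 0.0205 per year.
Growing perpetuity (Gordon): PV = PMT₁ / (r − g) = 66,691 / (r − 0.0126) = ¥8,441,899.

¥8,441,899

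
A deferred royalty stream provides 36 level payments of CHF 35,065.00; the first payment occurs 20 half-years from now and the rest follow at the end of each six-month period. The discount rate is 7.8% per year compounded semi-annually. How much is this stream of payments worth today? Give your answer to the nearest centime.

CHF 324,987.89

Ordinary annuity of 36 payments, first payment at period 20.
Periodic rate r = 0.078/2 per half-year; n is counted in half-years.
The ordinary-annuity PV formula values the stream one period before the first payment (period 19); discount that back 19 periods:
PV₀ = 35,065 × [1 − (1+r)^−36] / r × (1+r)^−19 = CHF 324,987.89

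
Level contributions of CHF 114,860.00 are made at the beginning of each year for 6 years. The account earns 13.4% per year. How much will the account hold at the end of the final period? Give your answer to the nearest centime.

CHF 1,095,046.83

This is an annuity due: 6 deposits of CHF 114,860.00 at the beginning of each year.
Periodic rate r = 0.134 per year.
FV = PMT × [((1+r)^n − 1)/r] × (1+r) = 114,860 × [(1+r)^6 − 1] / r × (1+r) = CHF 1,095,046.83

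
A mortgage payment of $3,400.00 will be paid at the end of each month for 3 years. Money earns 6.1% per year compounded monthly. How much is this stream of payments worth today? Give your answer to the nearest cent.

$111,595.17

This is an ordinary annuity: 36 payments of $3,400.00 at the end of each month.
Periodic rate r = 0.061/12 per month; n is counted in months.
PV = PMT × [(1 − (1+r)^−n)/r] = 3,400 × [1 − (1+r)^−36] / r = $111,595.17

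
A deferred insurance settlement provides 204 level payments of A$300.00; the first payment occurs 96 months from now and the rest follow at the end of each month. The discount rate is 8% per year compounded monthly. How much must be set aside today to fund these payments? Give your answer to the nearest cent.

A$17,765.62

Ordinary annuity of 204 payments, first payment at period 96.
Periodic rate r = 0.08/12 per month; n is counted in months.
The ordinary-annuity PV formula values the stream one period before the first payment (period 95); discount that back 95 periods:
PV₀ = 300 × [1 − (1+r)^−204] / r × (1+r)^−95 = A$17,765.62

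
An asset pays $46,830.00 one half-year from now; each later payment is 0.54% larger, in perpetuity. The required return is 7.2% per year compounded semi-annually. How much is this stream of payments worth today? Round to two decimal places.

$1,530,392.16

Periodic rate r = 0.072/2 per half-year.
Growing perpetuity (Gordon): PV = PMT₁ / (r − g) = 46,830 / (r − 0.0054) = $1,530,392.16.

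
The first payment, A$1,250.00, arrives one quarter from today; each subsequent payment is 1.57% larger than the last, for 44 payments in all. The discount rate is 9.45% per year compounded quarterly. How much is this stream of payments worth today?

A$45,683.90

Periodic rate r = 0.0945/4 per quarter; n is counted in quarters.
Growing ordinary annuity: PV = PMT₁ × [1 − ((1+g)/(1+r))^n] / (r − g) = 1,250 × [1 − ((1+0.0157)/(1+r))^44] / (r − 0.0157) = A$45,683.90.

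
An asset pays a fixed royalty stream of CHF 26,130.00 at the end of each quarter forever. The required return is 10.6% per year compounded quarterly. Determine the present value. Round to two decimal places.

Periodic rate r = 0.106/4 per quarter.
Level perpetuity: PV = PMT / r = 26,130 / (0.106/4) = CHF 986,037.74.

CHF 986,037.74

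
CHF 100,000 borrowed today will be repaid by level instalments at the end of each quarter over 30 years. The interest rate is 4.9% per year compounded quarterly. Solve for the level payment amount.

Level ordinary annuity; solve PV = PMT × [(1 − (1+r)^−n)/r] for PMT.
Periodic rate r = 0.049/4 per quarter; n is counted in quarters.
With n = 120: PMT = 100,000 / ([(1 − (1+r)^−n)/r]) = CHF 1,595.03

CHF 1,595.03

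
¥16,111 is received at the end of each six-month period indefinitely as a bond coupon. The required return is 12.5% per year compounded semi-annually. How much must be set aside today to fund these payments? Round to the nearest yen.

¥257,776

Periodic rate r = 0.125/2 per half-year.
Level perpetuity: PV = PMT / r = 16,111 / (0.125/2) = ¥257,776.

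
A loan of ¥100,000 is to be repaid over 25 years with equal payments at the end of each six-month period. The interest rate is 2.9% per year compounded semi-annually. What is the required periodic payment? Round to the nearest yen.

Level ordinary annuity; solve PV = PMT × [(1 − (1+r)^−n)/r] for PMT.
Periodic rate r = 0.029/2 per half-year; n is counted in half-years.
With n = 50: PMT = 100,000 / ([(1 − (1+r)^−n)/r]) = ¥2,826

¥2,826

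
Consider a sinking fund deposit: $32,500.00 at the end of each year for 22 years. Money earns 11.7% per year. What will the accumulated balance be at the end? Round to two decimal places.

This is an ordinary annuity: 22 deposits of $32,500.00 at the end of each year.
Periodic rate r = 0.117 per year.
FV = PMT × [((1+r)^n − 1)/r] = 32,500 × [(1+r)^22 − 1] / r = $2,890,821.42

$2,890,821.42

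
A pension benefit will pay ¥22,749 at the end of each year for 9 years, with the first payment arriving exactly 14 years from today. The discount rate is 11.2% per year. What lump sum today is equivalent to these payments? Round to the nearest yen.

¥31,442

Ordinary annuity of 9 payments, first payment at period 14.
Periodic rate r = 0.112 per year.
The ordinary-annuity PV formula values the stream one period before the first payment (period 13); discount that back 13 periods:
PV₀ = 22,749 × [1 − (1+r)^−9] / r × (1+r)^−13 = ¥31,442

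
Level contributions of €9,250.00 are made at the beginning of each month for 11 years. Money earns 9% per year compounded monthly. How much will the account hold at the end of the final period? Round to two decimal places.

This is an annuity due: 132 deposits of €9,250.00 at the beginning of each month.
Periodic rate r = 0.09/12 per month; n is counted in months.
FV = PMT × [((1+r)^n − 1)/r] × (1+r) = 9,250 × [(1+r)^132 − 1] / r × (1+r) = €2,089,169.38

€2,089,169.38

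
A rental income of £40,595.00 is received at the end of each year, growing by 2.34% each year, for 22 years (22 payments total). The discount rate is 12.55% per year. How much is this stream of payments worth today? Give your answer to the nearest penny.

Periodic rate r = 0.1255 per year.
Growing ordinary annuity: PV = PMT₁ × [1 − ((1+g)/(1+r))^n] / (r − g) = 40,595 × [1 − ((1+0.0234)/(1+r))^22] / (r − 0.0234) = £348,527.13.

£348,527.13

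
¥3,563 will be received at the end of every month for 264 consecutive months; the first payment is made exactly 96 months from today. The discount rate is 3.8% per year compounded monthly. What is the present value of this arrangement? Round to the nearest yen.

¥471,602

Ordinary annuity of 264 payments, first payment at period 96.
Periodic rate r = 0.038/12 per month; n is counted in months.
The ordinary-annuity PV formula values the stream one period before the first payment (period 95); discount that back 95 periods:
PV₀ = 3,563 × [1 − (1+r)^−264] / r × (1+r)^−95 = ¥471,602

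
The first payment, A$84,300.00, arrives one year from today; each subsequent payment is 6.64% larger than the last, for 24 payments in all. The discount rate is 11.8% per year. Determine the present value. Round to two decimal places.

Periodic rate r = 0.118 per year.
Growing ordinary annuity: PV = PMT₁ × [1 − ((1+g)/(1+r))^n] / (r − g) = 84,300 × [1 − ((1+0.0664)/(1+r))^24] / (r − 0.0664) = A$1,108,117.90.

A$1,108,117.90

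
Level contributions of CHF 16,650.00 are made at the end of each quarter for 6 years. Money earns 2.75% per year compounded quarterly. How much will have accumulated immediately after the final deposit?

This is an ordinary annuity: 24 deposits of CHF 16,650.00 at the end of each quarter.
Periodic rate r = 0.0275/4 per quarter; n is counted in quarters.
FV = PMT × [((1+r)^n − 1)/r] = 16,650 × [(1+r)^24 − 1] / r = CHF 432,845.32

CHF 432,845.32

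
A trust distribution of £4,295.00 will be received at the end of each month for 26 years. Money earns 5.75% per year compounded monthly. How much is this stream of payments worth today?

£694,624.13

This is an ordinary annuity: 312 payments of £4,295.00 at the end of each month.
Periodic rate r = 0.0575/12 per month; n is counted in months.
PV = PMT × [(1 − (1+r)^−n)/r] = 4,295 × [1 − (1+r)^−312] / r = £694,624.13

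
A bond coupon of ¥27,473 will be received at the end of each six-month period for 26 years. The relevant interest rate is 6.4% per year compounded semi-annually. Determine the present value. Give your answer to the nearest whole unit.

¥691,648

This is an ordinary annuity: 52 payments of ¥27,473 at the end of each six-month period.
Periodic rate r = 0.064/2 per half-year; n is counted in half-years.
PV = PMT × [(1 − (1+r)^−n)/r] = 27,473 × [1 − (1+r)^−52] / r = ¥691,648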